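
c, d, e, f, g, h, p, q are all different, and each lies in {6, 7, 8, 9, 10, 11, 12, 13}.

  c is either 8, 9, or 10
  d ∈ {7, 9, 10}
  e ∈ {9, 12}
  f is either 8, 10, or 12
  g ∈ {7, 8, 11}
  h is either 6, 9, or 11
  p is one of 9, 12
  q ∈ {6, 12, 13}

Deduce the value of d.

7

Among the 8 variables, 13 fits only q (and all 8 values in {6, 7, 8, 9, 10, 11, 12, 13} must be used), so q = 13.
The 7 still-open variables draw from only 7 values {6, 7, 8, 9, 10, 11, 12}, so each is used; only h can be 6, hence h = 6.
The 6 still-open variables together cover exactly {7, 8, 9, 10, 11, 12} — 6 values for 6 variables — and 11 appears only in g's list, so g = 11.
Among the 5 still-open variables, 7 fits only d (and all 5 values in {7, 8, 9, 10, 12} must be used), so d = 7.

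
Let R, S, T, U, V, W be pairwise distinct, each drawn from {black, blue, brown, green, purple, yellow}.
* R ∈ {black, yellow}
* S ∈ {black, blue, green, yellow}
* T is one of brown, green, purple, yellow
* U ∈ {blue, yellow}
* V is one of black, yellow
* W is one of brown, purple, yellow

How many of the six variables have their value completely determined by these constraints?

R and V between them cover only {black, yellow} — a naked pair. Remove those values from S, T, U, W.
U's domain is down to {blue}, so U = blue. Eliminate blue elsewhere: S.
S's domain is down to {green}, so S = green. Strike green from T.
Determined: S=green, U=blue. The other variables each still have more than one consistent value. That makes 2.

2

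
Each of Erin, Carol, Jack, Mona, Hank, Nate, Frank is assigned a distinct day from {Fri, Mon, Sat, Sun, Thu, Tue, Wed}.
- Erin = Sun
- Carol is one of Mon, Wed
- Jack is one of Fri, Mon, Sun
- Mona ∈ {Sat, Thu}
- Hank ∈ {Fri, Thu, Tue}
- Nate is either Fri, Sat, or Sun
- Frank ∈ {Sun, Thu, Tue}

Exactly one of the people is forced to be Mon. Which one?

Jack

Erin's domain is down to {Sun}, so Erin = Sun. Strike Sun from Jack, Nate, Frank.
Among the 6 still-open variables, Wed fits only Carol (and all 6 values in {Fri, Mon, Sat, Thu, Tue, Wed} must be used), so Carol = Wed.
The 5 still-open variables draw from only 5 values {Fri, Mon, Sat, Thu, Tue}, so each is used; only Jack can be Mon, hence Jack = Mon.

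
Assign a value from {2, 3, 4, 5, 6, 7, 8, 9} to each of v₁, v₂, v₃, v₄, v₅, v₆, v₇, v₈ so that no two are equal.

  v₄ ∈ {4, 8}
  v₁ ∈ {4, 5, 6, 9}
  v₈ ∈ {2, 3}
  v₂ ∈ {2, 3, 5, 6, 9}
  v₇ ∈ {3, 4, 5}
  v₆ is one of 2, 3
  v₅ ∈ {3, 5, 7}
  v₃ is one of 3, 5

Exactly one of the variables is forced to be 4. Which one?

v₇

The 8 variables draw from only 8 values {2, 3, 4, 5, 6, 7, 8, 9}, so each is used; only v₅ can be 7, hence v₅ = 7.
The 7 still-open variables draw from only 7 values {2, 3, 4, 5, 6, 8, 9}, so each is used; only v₄ can be 8, hence v₄ = 8.
v₆ and v₈ share exactly the 2 values {2, 3}; by pigeonhole those values go to them, so strike 2, 3 from v₂, v₃, v₇.
v₃'s domain is down to {5}, so v₃ = 5. Strike 5 from v₁, v₂, v₇.
So 4 goes to v₇.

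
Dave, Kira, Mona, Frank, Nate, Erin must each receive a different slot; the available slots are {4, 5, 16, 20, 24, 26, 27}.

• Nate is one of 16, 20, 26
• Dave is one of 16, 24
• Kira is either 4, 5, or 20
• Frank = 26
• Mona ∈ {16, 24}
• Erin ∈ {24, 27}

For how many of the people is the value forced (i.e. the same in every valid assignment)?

3

Frank must be 26 (only option left). Strike 26 from Nate.
Dave and Mona share exactly the 2 values {16, 24}; by pigeonhole those values go to them, so strike 16, 24 from Nate, Erin.
That leaves Nate = 20. Remove 20 from Kira.
Erin has just one choice, so Erin = 27.
Determined: Frank=26, Nate=20, Erin=27. The other people each still have more than one consistent value. That makes 3.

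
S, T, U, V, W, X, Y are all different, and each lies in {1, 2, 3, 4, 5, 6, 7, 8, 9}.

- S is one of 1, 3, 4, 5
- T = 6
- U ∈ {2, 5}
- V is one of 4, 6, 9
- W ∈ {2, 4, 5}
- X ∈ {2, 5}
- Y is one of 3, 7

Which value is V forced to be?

9

T's domain is down to {6}, so T = 6. Eliminate 6 elsewhere: V.
U and X share exactly the 2 values {2, 5}; by pigeonhole those values go to them, so strike 2, 5 from S, W.
That leaves W = 4. Remove 4 from S, V.
So V = 9.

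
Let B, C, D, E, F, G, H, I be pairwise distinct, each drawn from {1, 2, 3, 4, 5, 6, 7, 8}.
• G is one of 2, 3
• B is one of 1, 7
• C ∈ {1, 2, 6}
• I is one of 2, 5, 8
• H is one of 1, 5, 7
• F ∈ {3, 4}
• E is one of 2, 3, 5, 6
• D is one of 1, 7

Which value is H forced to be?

5

The 8 variables draw from only 8 values {1, 2, 3, 4, 5, 6, 7, 8}, so each is used; only F can be 4, hence F = 4.
The 7 still-open variables together cover exactly {1, 2, 3, 5, 6, 7, 8} — 7 values for 7 variables — and 8 appears only in I's list, so I = 8.
B and D share exactly the 2 values {1, 7}; by pigeonhole those values go to them, so strike 1, 7 from C, H.
So H = 5.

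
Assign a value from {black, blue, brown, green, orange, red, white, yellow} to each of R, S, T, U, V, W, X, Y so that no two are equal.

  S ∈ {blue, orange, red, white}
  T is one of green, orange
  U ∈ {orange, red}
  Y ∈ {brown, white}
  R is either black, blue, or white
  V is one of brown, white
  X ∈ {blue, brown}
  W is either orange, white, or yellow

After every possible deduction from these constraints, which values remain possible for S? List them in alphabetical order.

Among the 8 variables, black fits only R (and all 8 values in {black, blue, brown, green, orange, red, white, yellow} must be used), so R = black.
The 7 still-open variables draw from only 7 values {blue, brown, green, orange, red, white, yellow}, so each is used; only T can be green, hence T = green.
Among the 6 still-open variables, yellow fits only W (and all 6 values in {blue, brown, orange, red, white, yellow} must be used), so W = yellow.
The 2 variables V and Y are confined to {brown, white}, which locks those values in; drop them from S, X.
That leaves X = blue. So S can't be blue.
No further eliminations apply; S can still be any of orange, red.

orange, red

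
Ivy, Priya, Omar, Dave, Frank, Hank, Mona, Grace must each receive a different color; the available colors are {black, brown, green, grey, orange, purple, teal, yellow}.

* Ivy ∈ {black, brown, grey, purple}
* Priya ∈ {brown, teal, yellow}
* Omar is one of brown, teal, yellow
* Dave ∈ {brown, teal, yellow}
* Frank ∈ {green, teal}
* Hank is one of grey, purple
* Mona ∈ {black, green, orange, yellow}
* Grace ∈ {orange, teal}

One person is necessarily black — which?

The 3 variables Priya, Omar, Dave are confined to {brown, teal, yellow}, which locks those values in; drop them from Ivy, Frank, Mona, Grace.
Frank's domain is down to {green}, so Frank = green. Strike green from Mona.
Grace has just one choice, so Grace = orange. Remove orange from Mona.
So black goes to Mona.

Mona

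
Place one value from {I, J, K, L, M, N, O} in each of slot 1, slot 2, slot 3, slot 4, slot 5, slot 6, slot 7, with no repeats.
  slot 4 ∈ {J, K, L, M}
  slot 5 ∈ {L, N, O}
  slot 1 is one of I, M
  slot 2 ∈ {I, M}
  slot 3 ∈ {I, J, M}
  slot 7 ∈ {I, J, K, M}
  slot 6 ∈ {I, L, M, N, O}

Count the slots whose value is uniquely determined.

3

The 2 variables slot 1 and slot 2 are confined to {I, M}, which locks those values in; drop them from slot 3, slot 4, slot 6, slot 7.
slot 3's domain is down to {J}, so slot 3 = J. Remove J from slot 4, slot 7.
slot 7's domain is down to {K}, so slot 7 = K. Eliminate K elsewhere: slot 4.
That leaves slot 4 = L. Eliminate L elsewhere: slot 5, slot 6.
Determined: slot 3=J, slot 4=L, slot 7=K. The other slots each still have more than one consistent value. That makes 3.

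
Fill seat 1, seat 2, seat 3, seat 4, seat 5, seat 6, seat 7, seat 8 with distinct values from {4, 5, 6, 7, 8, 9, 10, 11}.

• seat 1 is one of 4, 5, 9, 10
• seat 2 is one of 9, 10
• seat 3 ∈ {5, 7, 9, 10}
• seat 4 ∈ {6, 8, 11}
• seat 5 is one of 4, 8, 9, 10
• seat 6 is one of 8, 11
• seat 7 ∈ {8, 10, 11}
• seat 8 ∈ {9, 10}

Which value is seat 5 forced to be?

4

The 8 variables draw from only 8 values {4, 5, 6, 7, 8, 9, 10, 11}, so each is used; only seat 4 can be 6, hence seat 4 = 6.
The 7 still-open variables together cover exactly {4, 5, 7, 8, 9, 10, 11} — 7 values for 7 variables — and 7 appears only in seat 3's list, so seat 3 = 7.
The 6 still-open variables together cover exactly {4, 5, 8, 9, 10, 11} — 6 values for 6 variables — and 5 appears only in seat 1's list, so seat 1 = 5.
The 5 still-open variables draw from only 5 values {4, 8, 9, 10, 11}, so each is used; only seat 5 can be 4, hence seat 5 = 4.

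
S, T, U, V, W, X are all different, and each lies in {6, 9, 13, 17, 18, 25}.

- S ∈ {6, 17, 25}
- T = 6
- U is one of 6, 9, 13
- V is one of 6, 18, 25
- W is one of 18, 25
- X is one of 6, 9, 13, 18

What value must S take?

T's domain is down to {6}, so T = 6. So S, U, V, X can't be 6.
The 5 still-open variables together cover exactly {9, 13, 17, 18, 25} — 5 values for 5 variables — and 17 appears only in S's list, so S = 17.

17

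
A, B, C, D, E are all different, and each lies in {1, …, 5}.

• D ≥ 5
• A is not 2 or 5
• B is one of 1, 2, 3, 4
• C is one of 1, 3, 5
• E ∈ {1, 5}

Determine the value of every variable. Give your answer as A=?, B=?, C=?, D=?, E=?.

D has just one choice, so D = 5. Remove 5 from C, E.
E has just one choice, so E = 1. Eliminate 1 elsewhere: A, B, C.
C has just one choice, so C = 3. Strike 3 from A, B.
A has just one choice, so A = 4. Eliminate 4 elsewhere: B.
B has just one choice, so B = 2.

A=4, B=2, C=3, D=5, E=1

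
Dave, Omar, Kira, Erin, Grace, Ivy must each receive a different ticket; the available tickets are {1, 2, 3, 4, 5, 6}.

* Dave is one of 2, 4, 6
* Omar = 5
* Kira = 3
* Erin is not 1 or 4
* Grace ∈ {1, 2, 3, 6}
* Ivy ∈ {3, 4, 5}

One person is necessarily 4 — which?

Omar's domain is down to {5}, so Omar = 5. Remove 5 from Erin, Ivy.
Kira has just one choice, so Kira = 3. So Erin, Grace, Ivy can't be 3.
So 4 goes to Ivy.

Ivy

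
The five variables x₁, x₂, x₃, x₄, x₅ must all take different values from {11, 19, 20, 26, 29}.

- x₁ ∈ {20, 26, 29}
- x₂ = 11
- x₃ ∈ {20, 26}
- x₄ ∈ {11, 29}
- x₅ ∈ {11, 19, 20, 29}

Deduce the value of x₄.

29

x₂ has just one choice, so x₂ = 11. Eliminate 11 elsewhere: x₄, x₅.
So x₄ = 29.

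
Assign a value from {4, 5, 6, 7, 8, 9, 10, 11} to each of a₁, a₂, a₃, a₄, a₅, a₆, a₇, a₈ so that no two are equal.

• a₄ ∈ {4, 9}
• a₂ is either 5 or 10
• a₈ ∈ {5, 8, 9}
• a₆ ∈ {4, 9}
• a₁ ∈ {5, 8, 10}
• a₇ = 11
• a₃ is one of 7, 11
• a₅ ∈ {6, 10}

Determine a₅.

6

a₇'s domain is down to {11}, so a₇ = 11. So a₃ can't be 11.
a₃'s domain is down to {7}, so a₃ = 7.
The 6 still-open variables together cover exactly {4, 5, 6, 8, 9, 10} — 6 values for 6 variables — and 6 appears only in a₅'s list, so a₅ = 6.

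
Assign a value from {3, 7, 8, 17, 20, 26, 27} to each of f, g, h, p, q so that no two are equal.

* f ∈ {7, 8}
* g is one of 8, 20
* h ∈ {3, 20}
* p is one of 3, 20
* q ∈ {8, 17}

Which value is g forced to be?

8

The 5 variables together cover exactly {3, 7, 8, 17, 20} — 5 values for 5 variables — and 7 appears only in f's list, so f = 7.
Among the 4 still-open variables, 17 fits only q (and all 4 values in {3, 8, 17, 20} must be used), so q = 17.
Among the 3 still-open variables, 8 fits only g (and all 3 values in {3, 8, 20} must be used), so g = 8.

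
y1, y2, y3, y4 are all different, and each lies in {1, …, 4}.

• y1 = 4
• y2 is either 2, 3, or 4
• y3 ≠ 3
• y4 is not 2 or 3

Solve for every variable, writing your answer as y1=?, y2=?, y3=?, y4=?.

y1=4, y2=3, y3=2, y4=1

y1's domain is down to {4}, so y1 = 4. Remove 4 from y2, y3, y4.
That leaves y4 = 1. Strike 1 from y3.
y3 has just one choice, so y3 = 2. Remove 2 from y2.
y2 has just one choice, so y2 = 3.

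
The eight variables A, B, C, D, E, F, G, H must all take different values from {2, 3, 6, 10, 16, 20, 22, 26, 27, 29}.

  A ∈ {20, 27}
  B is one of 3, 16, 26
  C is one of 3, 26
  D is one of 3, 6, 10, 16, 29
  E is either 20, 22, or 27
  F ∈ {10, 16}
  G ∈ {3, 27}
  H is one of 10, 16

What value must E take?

F and H share exactly the 2 values {10, 16}; by pigeonhole those values go to them, so strike 10, 16 from B, D.
B and C between them cover only {3, 26} — a naked pair. Remove those values from D, G.
G's domain is down to {27}, so G = 27. So A, E can't be 27.
That leaves A = 20. So E can't be 20.
So E = 22.

22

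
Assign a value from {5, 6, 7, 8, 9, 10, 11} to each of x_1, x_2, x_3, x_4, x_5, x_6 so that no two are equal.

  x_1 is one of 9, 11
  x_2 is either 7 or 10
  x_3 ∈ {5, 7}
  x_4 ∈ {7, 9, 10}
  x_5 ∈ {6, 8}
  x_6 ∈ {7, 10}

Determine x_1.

x_2 and x_6 share exactly the 2 values {7, 10}; by pigeonhole those values go to them, so strike 7, 10 from x_3, x_4.
x_3 must be 5 (only option left).
x_4 has just one choice, so x_4 = 9. Eliminate 9 elsewhere: x_1.
So x_1 = 11.

11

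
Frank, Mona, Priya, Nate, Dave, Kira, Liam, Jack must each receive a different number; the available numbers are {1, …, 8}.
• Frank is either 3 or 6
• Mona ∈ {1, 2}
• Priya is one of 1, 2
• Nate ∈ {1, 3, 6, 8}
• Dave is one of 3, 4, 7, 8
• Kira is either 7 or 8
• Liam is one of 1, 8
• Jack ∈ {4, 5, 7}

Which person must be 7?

The 8 variables together cover exactly {1, 2, 3, 4, 5, 6, 7, 8} — 8 values for 8 variables — and 5 appears only in Jack's list, so Jack = 5.
The 7 still-open variables together cover exactly {1, 2, 3, 4, 6, 7, 8} — 7 values for 7 variables — and 4 appears only in Dave's list, so Dave = 4.
The 6 still-open variables draw from only 6 values {1, 2, 3, 6, 7, 8}, so each is used; only Kira can be 7, hence Kira = 7.

Kira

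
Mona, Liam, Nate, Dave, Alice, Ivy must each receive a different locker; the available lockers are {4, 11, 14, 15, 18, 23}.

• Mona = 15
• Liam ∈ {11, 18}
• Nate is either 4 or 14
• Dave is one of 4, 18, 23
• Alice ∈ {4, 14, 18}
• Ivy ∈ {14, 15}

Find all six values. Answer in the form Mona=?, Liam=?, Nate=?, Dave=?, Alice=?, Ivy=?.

Mona must be 15 (only option left). Strike 15 from Ivy.
Ivy's domain is down to {14}, so Ivy = 14. Strike 14 from Nate, Alice.
Nate must be 4 (only option left). So Dave, Alice can't be 4.
Alice's domain is down to {18}, so Alice = 18. Remove 18 from Liam, Dave.
Liam's domain is down to {11}, so Liam = 11.
Dave has just one choice, so Dave = 23.

Mona=15, Liam=11, Nate=4, Dave=23, Alice=18, Ivy=14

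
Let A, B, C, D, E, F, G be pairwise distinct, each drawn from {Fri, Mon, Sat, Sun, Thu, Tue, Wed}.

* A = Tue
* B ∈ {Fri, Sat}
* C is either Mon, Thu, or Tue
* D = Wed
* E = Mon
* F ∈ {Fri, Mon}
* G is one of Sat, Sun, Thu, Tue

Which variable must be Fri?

A must be Tue (only option left). Strike Tue from C, G.
That leaves D = Wed.
E must be Mon (only option left). So C, F can't be Mon.
So Fri goes to F.

F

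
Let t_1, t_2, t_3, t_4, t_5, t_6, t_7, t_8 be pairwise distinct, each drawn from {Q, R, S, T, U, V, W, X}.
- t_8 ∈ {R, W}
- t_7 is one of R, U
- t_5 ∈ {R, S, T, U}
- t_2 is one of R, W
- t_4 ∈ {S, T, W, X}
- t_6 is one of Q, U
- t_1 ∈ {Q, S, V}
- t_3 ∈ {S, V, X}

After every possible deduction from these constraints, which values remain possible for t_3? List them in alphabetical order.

S, V, X

t_2 and t_8 between them cover only {R, W} — a naked pair. Remove those values from t_4, t_5, t_7.
t_7 has just one choice, so t_7 = U. Remove U from t_5, t_6.
t_6 must be Q (only option left). Eliminate Q elsewhere: t_1.
No further eliminations apply; t_3 can still be any of S, V, X.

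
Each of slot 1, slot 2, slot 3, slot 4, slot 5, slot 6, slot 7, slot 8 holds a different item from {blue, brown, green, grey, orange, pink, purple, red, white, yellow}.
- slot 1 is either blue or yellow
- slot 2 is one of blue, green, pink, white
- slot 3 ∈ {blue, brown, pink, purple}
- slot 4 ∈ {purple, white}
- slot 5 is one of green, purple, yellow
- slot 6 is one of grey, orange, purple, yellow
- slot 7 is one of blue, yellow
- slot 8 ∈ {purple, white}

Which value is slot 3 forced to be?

The 2 variables slot 1 and slot 7 are confined to {blue, yellow}, which locks those values in; drop them from slot 2, slot 3, slot 5, slot 6.
slot 4 and slot 8 between them cover only {purple, white} — a naked pair. Remove those values from slot 2, slot 3, slot 5, slot 6.
slot 5 has just one choice, so slot 5 = green. Eliminate green elsewhere: slot 2.
slot 2's domain is down to {pink}, so slot 2 = pink. Eliminate pink elsewhere: slot 3.
So slot 3 = brown.

brown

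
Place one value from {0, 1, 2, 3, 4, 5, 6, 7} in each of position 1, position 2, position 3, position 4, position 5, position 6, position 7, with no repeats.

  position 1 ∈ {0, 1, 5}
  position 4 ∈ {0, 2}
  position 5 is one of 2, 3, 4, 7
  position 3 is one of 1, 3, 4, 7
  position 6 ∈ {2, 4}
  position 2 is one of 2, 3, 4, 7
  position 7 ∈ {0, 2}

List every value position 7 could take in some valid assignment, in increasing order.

0, 2

The 7 variables draw from only 7 values {0, 1, 2, 3, 4, 5, 7}, so each is used; only position 1 can be 5, hence position 1 = 5.
The 6 still-open variables draw from only 6 values {0, 1, 2, 3, 4, 7}, so each is used; only position 3 can be 1, hence position 3 = 1.
The 2 variables position 4 and position 7 are confined to {0, 2}, which locks those values in; drop them from position 2, position 5, position 6.
That leaves position 6 = 4. So position 2, position 5 can't be 4.
No further eliminations apply; position 7 can still be any of 0, 2.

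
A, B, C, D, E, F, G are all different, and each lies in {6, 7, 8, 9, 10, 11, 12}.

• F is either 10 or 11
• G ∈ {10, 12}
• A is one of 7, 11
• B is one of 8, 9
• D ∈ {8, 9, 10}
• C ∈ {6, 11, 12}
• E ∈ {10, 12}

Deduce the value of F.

The 7 variables draw from only 7 values {6, 7, 8, 9, 10, 11, 12}, so each is used; only C can be 6, hence C = 6.
The 6 still-open variables together cover exactly {7, 8, 9, 10, 11, 12} — 6 values for 6 variables — and 7 appears only in A's list, so A = 7.
Among the 5 still-open variables, 11 fits only F (and all 5 values in {8, 9, 10, 11, 12} must be used), so F = 11.

11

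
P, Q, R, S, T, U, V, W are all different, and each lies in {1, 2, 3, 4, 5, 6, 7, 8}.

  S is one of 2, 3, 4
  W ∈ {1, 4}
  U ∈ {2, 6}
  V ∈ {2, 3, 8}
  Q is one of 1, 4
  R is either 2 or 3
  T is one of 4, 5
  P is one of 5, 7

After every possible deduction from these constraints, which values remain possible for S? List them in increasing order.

Among the 8 variables, 6 fits only U (and all 8 values in {1, 2, 3, 4, 5, 6, 7, 8} must be used), so U = 6.
Among the 7 still-open variables, 7 fits only P (and all 7 values in {1, 2, 3, 4, 5, 7, 8} must be used), so P = 7.
Among the 6 still-open variables, 5 fits only T (and all 6 values in {1, 2, 3, 4, 5, 8} must be used), so T = 5.
Among the 5 still-open variables, 8 fits only V (and all 5 values in {1, 2, 3, 4, 8} must be used), so V = 8.
Q and W share exactly the 2 values {1, 4}; by pigeonhole those values go to them, so strike 1, 4 from S.
No further eliminations apply; S can still be any of 2, 3.

2, 3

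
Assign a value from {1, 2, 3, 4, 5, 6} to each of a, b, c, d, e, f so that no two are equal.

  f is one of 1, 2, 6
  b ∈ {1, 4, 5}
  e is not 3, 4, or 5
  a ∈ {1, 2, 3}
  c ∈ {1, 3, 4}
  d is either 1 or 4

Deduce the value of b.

5

The 6 variables together cover exactly {1, 2, 3, 4, 5, 6} — 6 values for 6 variables — and 5 appears only in b's list, so b = 5.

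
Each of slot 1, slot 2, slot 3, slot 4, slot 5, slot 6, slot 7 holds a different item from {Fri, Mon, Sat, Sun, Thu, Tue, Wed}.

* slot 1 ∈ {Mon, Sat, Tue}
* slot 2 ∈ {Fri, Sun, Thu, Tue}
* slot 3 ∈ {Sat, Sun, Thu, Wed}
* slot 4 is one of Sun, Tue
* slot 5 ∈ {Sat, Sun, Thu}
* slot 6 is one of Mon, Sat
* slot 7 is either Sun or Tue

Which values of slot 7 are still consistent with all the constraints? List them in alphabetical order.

The 7 variables together cover exactly {Fri, Mon, Sat, Sun, Thu, Tue, Wed} — 7 values for 7 variables — and Fri appears only in slot 2's list, so slot 2 = Fri.
The 6 still-open variables draw from only 6 values {Mon, Sat, Sun, Thu, Tue, Wed}, so each is used; only slot 3 can be Wed, hence slot 3 = Wed.
The 5 still-open variables draw from only 5 values {Mon, Sat, Sun, Thu, Tue}, so each is used; only slot 5 can be Thu, hence slot 5 = Thu.
slot 4 and slot 7 between them cover only {Sun, Tue} — a naked pair. Remove those values from slot 1.
No further eliminations apply; slot 7 can still be any of Sun, Tue.

Sun, Tue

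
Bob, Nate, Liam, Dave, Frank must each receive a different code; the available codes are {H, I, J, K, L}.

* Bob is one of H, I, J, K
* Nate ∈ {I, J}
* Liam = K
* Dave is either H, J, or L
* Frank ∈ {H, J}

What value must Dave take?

L

Liam must be K (only option left). Remove K from Bob.
The 4 still-open variables draw from only 4 values {H, I, J, L}, so each is used; only Dave can be L, hence Dave = L.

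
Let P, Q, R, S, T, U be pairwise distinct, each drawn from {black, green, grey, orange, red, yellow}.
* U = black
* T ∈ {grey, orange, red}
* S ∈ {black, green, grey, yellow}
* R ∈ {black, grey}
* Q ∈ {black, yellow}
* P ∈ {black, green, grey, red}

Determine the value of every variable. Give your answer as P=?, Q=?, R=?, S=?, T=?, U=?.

P=red, Q=yellow, R=grey, S=green, T=orange, U=black

U's domain is down to {black}, so U = black. Remove black from P, Q, R, S.
Q's domain is down to {yellow}, so Q = yellow. Eliminate yellow elsewhere: S.
R must be grey (only option left). Strike grey from P, S, T.
That leaves S = green. Remove green from P.
P has just one choice, so P = red. So T can't be red.
T must be orange (only option left).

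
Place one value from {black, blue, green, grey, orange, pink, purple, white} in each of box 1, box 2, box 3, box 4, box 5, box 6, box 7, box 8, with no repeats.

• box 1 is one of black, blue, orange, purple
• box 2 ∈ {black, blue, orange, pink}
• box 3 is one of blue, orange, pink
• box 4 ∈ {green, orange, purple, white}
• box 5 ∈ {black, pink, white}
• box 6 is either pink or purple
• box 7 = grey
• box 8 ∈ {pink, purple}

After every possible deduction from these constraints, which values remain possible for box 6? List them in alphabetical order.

box 7's domain is down to {grey}, so box 7 = grey.
Among the 7 still-open variables, green fits only box 4 (and all 7 values in {black, blue, green, orange, pink, purple, white} must be used), so box 4 = green.
The 6 still-open variables draw from only 6 values {black, blue, orange, pink, purple, white}, so each is used; only box 5 can be white, hence box 5 = white.
box 6 and box 8 share exactly the 2 values {pink, purple}; by pigeonhole those values go to them, so strike pink, purple from box 1, box 2, box 3.
No further eliminations apply; box 6 can still be any of pink, purple.

pink, purple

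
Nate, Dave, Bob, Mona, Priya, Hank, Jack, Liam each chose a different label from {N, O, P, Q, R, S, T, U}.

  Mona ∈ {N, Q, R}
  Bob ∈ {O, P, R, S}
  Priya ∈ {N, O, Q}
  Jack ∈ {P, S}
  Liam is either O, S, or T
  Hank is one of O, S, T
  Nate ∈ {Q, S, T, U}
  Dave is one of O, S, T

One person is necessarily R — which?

Bob

Among the 8 variables, U fits only Nate (and all 8 values in {N, O, P, Q, R, S, T, U} must be used), so Nate = U.
Dave, Hank, Liam between them cover only {O, S, T} — a naked triple. Remove those values from Bob, Priya, Jack.
That leaves Jack = P. Strike P from Bob.
So R goes to Bob.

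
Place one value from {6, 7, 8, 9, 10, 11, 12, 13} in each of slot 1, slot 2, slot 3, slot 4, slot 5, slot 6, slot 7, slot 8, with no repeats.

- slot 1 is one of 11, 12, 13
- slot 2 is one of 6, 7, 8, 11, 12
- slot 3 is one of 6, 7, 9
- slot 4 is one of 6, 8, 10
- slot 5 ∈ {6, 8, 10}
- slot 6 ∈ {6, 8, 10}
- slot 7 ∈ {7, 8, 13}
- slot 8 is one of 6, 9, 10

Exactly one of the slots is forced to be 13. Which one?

slot 4, slot 5, slot 6 between them cover only {6, 8, 10} — a naked triple. Remove those values from slot 2, slot 3, slot 7, slot 8.
slot 8's domain is down to {9}, so slot 8 = 9. Remove 9 from slot 3.
slot 3's domain is down to {7}, so slot 3 = 7. Remove 7 from slot 2, slot 7.
So 13 goes to slot 7.

slot 7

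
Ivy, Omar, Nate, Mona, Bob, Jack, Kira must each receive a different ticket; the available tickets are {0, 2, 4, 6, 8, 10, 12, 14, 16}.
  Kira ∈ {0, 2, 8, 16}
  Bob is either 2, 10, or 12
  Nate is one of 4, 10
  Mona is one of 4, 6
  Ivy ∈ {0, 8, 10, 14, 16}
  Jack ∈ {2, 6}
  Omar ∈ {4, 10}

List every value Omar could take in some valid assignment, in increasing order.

Omar and Nate share exactly the 2 values {4, 10}; by pigeonhole those values go to them, so strike 4, 10 from Ivy, Mona, Bob.
Mona has just one choice, so Mona = 6. Eliminate 6 elsewhere: Jack.
Jack must be 2 (only option left). Remove 2 from Bob, Kira.
Bob must be 12 (only option left).
No further eliminations apply; Omar can still be any of 4, 10.

4, 10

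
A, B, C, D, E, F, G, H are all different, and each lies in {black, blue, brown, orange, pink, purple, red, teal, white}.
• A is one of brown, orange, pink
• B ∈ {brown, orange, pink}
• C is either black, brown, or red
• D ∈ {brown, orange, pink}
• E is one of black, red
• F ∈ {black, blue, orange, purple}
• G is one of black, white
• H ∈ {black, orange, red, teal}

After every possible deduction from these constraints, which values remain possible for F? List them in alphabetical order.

The 3 variables A, B, D are confined to {brown, orange, pink}, which locks those values in; drop them from C, F, H.
The 2 variables C and E are confined to {black, red}, which locks those values in; drop them from F, G, H.
That leaves G = white.
That leaves H = teal.
No further eliminations apply; F can still be any of blue, purple.

blue, purple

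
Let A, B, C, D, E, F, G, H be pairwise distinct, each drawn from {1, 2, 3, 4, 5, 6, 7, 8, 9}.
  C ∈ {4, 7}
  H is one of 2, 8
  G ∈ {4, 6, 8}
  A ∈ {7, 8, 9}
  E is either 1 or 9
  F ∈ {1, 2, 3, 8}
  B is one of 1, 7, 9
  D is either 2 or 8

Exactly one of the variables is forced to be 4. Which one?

C

The 8 variables draw from only 8 values {1, 2, 3, 4, 6, 7, 8, 9}, so each is used; only F can be 3, hence F = 3.
Among the 7 still-open variables, 6 fits only G (and all 7 values in {1, 2, 4, 6, 7, 8, 9} must be used), so G = 6.
Among the 6 still-open variables, 4 fits only C (and all 6 values in {1, 2, 4, 7, 8, 9} must be used), so C = 4.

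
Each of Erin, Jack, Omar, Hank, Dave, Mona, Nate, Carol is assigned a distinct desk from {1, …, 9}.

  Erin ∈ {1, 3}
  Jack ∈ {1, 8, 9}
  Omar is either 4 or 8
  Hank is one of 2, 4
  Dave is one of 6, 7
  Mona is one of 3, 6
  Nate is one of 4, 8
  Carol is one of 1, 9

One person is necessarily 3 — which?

Erin

The 8 variables together cover exactly {1, 2, 3, 4, 6, 7, 8, 9} — 8 values for 8 variables — and 2 appears only in Hank's list, so Hank = 2.
Among the 7 still-open variables, 7 fits only Dave (and all 7 values in {1, 3, 4, 6, 7, 8, 9} must be used), so Dave = 7.
Among the 6 still-open variables, 6 fits only Mona (and all 6 values in {1, 3, 4, 6, 8, 9} must be used), so Mona = 6.
Among the 5 still-open variables, 3 fits only Erin (and all 5 values in {1, 3, 4, 8, 9} must be used), so Erin = 3.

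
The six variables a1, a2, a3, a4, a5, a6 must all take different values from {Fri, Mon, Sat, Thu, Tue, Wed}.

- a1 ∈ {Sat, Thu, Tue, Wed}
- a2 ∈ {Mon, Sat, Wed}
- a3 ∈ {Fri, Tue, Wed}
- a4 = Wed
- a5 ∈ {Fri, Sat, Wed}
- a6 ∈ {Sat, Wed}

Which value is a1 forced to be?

Thu

a4's domain is down to {Wed}, so a4 = Wed. Remove Wed from a1, a2, a3, a5, a6.
a6 must be Sat (only option left). Strike Sat from a1, a2, a5.
a2 must be Mon (only option left).
a5's domain is down to {Fri}, so a5 = Fri. Strike Fri from a3.
a3 must be Tue (only option left). Strike Tue from a1.
So a1 = Thu.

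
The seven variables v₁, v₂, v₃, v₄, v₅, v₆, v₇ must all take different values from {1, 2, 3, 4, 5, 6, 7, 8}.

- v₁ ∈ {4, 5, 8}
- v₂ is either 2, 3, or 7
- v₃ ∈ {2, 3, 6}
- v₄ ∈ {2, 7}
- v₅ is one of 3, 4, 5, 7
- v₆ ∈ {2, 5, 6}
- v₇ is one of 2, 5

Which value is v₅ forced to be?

4

Among the 7 variables, 8 fits only v₁ (and all 7 values in {2, 3, 4, 5, 6, 7, 8} must be used), so v₁ = 8.
The 6 still-open variables draw from only 6 values {2, 3, 4, 5, 6, 7}, so each is used; only v₅ can be 4, hence v₅ = 4.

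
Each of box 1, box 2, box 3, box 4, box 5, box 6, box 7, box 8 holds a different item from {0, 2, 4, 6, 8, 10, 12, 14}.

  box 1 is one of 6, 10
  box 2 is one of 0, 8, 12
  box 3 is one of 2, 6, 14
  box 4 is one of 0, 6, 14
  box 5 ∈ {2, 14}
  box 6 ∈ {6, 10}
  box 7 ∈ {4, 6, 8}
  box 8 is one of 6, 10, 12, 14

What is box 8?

The 8 variables draw from only 8 values {0, 2, 4, 6, 8, 10, 12, 14}, so each is used; only box 7 can be 4, hence box 7 = 4.
Among the 7 still-open variables, 8 fits only box 2 (and all 7 values in {0, 2, 6, 8, 10, 12, 14} must be used), so box 2 = 8.
The 6 still-open variables together cover exactly {0, 2, 6, 10, 12, 14} — 6 values for 6 variables — and 0 appears only in box 4's list, so box 4 = 0.
Among the 5 still-open variables, 12 fits only box 8 (and all 5 values in {2, 6, 10, 12, 14} must be used), so box 8 = 12.

12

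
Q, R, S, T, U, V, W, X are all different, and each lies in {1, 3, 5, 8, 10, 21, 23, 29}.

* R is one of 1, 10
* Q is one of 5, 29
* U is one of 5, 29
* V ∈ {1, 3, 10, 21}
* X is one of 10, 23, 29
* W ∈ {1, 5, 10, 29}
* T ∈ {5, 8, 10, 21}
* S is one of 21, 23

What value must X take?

Among the 8 variables, 3 fits only V (and all 8 values in {1, 3, 5, 8, 10, 21, 23, 29} must be used), so V = 3.
The 7 still-open variables together cover exactly {1, 5, 8, 10, 21, 23, 29} — 7 values for 7 variables — and 8 appears only in T's list, so T = 8.
Among the 6 still-open variables, 21 fits only S (and all 6 values in {1, 5, 10, 21, 23, 29} must be used), so S = 21.
The 5 still-open variables draw from only 5 values {1, 5, 10, 23, 29}, so each is used; only X can be 23, hence X = 23.

23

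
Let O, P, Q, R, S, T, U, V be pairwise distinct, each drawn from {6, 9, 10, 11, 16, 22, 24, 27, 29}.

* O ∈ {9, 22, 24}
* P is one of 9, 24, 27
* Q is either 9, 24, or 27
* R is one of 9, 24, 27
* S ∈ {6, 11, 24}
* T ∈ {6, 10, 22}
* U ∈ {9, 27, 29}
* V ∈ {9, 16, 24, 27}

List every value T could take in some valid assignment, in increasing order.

6, 10

P, Q, R share exactly the 3 values {9, 24, 27}; by pigeonhole those values go to them, so strike 9, 24, 27 from O, S, U, V.
O's domain is down to {22}, so O = 22. Strike 22 from T.
That leaves U = 29.
V's domain is down to {16}, so V = 16.
No further eliminations apply; T can still be any of 6, 10.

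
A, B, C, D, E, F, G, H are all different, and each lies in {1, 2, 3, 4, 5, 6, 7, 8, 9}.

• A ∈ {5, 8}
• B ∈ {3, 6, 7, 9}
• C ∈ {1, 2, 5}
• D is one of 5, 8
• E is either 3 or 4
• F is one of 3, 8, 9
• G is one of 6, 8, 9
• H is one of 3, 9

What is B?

The 2 variables A and D are confined to {5, 8}, which locks those values in; drop them from C, F, G.
F and H share exactly the 2 values {3, 9}; by pigeonhole those values go to them, so strike 3, 9 from B, E, G.
E must be 4 (only option left).
That leaves G = 6. Strike 6 from B.
So B = 7.

7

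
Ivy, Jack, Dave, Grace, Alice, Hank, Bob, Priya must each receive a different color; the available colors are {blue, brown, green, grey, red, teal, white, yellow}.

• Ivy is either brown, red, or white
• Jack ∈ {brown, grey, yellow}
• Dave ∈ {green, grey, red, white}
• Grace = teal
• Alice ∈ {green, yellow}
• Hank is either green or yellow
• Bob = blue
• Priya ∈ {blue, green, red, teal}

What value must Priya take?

Grace must be teal (only option left). Remove teal from Priya.
Bob must be blue (only option left). Strike blue from Priya.
Alice and Hank between them cover only {green, yellow} — a naked pair. Remove those values from Jack, Dave, Priya.
So Priya = red.

red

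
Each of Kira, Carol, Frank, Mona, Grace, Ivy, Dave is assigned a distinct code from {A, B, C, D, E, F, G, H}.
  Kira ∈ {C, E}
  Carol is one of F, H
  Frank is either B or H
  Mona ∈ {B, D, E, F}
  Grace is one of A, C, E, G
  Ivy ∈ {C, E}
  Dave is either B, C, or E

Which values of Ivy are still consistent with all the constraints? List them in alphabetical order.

C, E

Kira and Ivy between them cover only {C, E} — a naked pair. Remove those values from Mona, Grace, Dave.
Dave's domain is down to {B}, so Dave = B. Eliminate B elsewhere: Frank, Mona.
Frank has just one choice, so Frank = H. Eliminate H elsewhere: Carol.
Carol has just one choice, so Carol = F. Eliminate F elsewhere: Mona.
Mona must be D (only option left).
No further eliminations apply; Ivy can still be any of C, E.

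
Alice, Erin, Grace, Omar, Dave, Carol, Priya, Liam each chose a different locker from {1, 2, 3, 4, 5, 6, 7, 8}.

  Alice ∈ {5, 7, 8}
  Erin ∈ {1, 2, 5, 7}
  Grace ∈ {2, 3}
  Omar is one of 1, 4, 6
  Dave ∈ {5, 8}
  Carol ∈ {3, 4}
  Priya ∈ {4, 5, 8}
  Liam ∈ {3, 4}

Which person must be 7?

Alice

The 8 variables draw from only 8 values {1, 2, 3, 4, 5, 6, 7, 8}, so each is used; only Omar can be 6, hence Omar = 6.
The 7 still-open variables draw from only 7 values {1, 2, 3, 4, 5, 7, 8}, so each is used; only Erin can be 1, hence Erin = 1.
The 6 still-open variables together cover exactly {2, 3, 4, 5, 7, 8} — 6 values for 6 variables — and 2 appears only in Grace's list, so Grace = 2.
Among the 5 still-open variables, 7 fits only Alice (and all 5 values in {3, 4, 5, 7, 8} must be used), so Alice = 7.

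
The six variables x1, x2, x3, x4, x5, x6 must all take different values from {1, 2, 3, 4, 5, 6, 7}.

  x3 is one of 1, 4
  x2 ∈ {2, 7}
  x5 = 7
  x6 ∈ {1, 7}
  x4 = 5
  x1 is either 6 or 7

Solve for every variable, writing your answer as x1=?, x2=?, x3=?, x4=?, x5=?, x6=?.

x1=6, x2=2, x3=4, x4=5, x5=7, x6=1

x4 must be 5 (only option left).
That leaves x5 = 7. Strike 7 from x1, x2, x6.
x6 must be 1 (only option left). Eliminate 1 elsewhere: x3.
x1's domain is down to {6}, so x1 = 6.
x2's domain is down to {2}, so x2 = 2.
x3 has just one choice, so x3 = 4.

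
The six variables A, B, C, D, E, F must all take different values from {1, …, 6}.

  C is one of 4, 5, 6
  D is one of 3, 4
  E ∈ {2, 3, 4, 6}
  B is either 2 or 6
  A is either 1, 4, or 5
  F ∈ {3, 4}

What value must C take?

5

Among the 6 variables, 1 fits only A (and all 6 values in {1, 2, 3, 4, 5, 6} must be used), so A = 1.
Among the 5 still-open variables, 5 fits only C (and all 5 values in {2, 3, 4, 5, 6} must be used), so C = 5.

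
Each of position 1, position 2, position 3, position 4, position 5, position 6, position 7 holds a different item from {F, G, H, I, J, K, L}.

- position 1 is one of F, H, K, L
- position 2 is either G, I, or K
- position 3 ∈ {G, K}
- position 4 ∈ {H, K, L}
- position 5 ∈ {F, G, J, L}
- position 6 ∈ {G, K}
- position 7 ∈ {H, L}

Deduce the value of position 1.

F

Among the 7 variables, I fits only position 2 (and all 7 values in {F, G, H, I, J, K, L} must be used), so position 2 = I.
The 6 still-open variables draw from only 6 values {F, G, H, J, K, L}, so each is used; only position 5 can be J, hence position 5 = J.
The 5 still-open variables together cover exactly {F, G, H, K, L} — 5 values for 5 variables — and F appears only in position 1's list, so position 1 = F.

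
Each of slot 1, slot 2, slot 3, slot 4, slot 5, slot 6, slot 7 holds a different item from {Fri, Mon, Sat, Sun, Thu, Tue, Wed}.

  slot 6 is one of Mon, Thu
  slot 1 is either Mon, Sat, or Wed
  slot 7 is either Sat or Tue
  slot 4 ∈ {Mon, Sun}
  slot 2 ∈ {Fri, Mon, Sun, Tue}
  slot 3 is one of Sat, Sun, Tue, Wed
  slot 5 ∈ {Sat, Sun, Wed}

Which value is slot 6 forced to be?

The 7 variables together cover exactly {Fri, Mon, Sat, Sun, Thu, Tue, Wed} — 7 values for 7 variables — and Fri appears only in slot 2's list, so slot 2 = Fri.
The 6 still-open variables draw from only 6 values {Mon, Sat, Sun, Thu, Tue, Wed}, so each is used; only slot 6 can be Thu, hence slot 6 = Thu.

Thu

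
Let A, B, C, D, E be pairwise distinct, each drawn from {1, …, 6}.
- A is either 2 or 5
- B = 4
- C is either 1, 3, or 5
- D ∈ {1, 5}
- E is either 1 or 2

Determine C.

3

B must be 4 (only option left).
The 4 still-open variables together cover exactly {1, 2, 3, 5} — 4 values for 4 variables — and 3 appears only in C's list, so C = 3.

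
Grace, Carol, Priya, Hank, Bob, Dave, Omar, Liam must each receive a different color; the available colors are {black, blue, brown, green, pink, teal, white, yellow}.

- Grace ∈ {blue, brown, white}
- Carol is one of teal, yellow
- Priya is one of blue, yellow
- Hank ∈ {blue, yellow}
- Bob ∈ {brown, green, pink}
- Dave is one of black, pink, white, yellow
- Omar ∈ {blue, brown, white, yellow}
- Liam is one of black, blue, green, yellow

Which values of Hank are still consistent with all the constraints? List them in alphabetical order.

blue, yellow

Among the 8 variables, teal fits only Carol (and all 8 values in {black, blue, brown, green, pink, teal, white, yellow} must be used), so Carol = teal.
The 2 variables Priya and Hank are confined to {blue, yellow}, which locks those values in; drop them from Grace, Dave, Omar, Liam.
Grace and Omar share exactly the 2 values {brown, white}; by pigeonhole those values go to them, so strike brown, white from Bob, Dave.
No further eliminations apply; Hank can still be any of blue, yellow.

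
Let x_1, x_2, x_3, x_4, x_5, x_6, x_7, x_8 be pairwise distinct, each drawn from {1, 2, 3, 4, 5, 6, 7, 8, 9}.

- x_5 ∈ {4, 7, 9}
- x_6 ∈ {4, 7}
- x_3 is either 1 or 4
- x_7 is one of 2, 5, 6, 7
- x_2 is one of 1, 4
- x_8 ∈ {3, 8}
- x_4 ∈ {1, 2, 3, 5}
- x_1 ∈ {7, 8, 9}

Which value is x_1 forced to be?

8

x_2 and x_3 share exactly the 2 values {1, 4}; by pigeonhole those values go to them, so strike 1, 4 from x_4, x_5, x_6.
That leaves x_6 = 7. So x_1, x_5, x_7 can't be 7.
x_5's domain is down to {9}, so x_5 = 9. Eliminate 9 elsewhere: x_1.
So x_1 = 8.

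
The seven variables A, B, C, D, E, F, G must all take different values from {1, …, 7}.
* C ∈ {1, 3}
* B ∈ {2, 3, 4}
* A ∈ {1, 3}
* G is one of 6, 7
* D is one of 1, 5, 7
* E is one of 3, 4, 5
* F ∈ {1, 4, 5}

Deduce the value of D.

7

Among the 7 variables, 2 fits only B (and all 7 values in {1, 2, 3, 4, 5, 6, 7} must be used), so B = 2.
Among the 6 still-open variables, 6 fits only G (and all 6 values in {1, 3, 4, 5, 6, 7} must be used), so G = 6.
Among the 5 still-open variables, 7 fits only D (and all 5 values in {1, 3, 4, 5, 7} must be used), so D = 7.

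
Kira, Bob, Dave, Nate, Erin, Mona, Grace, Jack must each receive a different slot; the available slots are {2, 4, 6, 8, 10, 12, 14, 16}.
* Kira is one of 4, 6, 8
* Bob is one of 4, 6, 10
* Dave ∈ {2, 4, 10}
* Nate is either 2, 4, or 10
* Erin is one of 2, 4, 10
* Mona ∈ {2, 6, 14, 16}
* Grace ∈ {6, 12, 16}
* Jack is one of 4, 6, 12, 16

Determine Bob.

6

The 8 variables together cover exactly {2, 4, 6, 8, 10, 12, 14, 16} — 8 values for 8 variables — and 8 appears only in Kira's list, so Kira = 8.
Among the 7 still-open variables, 14 fits only Mona (and all 7 values in {2, 4, 6, 10, 12, 14, 16} must be used), so Mona = 14.
The 3 variables Dave, Nate, Erin are confined to {2, 4, 10}, which locks those values in; drop them from Bob, Jack.
So Bob = 6.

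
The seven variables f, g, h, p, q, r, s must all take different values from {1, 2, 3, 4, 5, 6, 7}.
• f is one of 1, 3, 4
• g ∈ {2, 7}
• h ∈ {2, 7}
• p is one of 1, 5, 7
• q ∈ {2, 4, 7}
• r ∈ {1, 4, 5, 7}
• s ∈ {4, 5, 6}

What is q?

Among the 7 variables, 3 fits only f (and all 7 values in {1, 2, 3, 4, 5, 6, 7} must be used), so f = 3.
The 6 still-open variables draw from only 6 values {1, 2, 4, 5, 6, 7}, so each is used; only s can be 6, hence s = 6.
g and h share exactly the 2 values {2, 7}; by pigeonhole those values go to them, so strike 2, 7 from p, q, r.
So q = 4.

4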